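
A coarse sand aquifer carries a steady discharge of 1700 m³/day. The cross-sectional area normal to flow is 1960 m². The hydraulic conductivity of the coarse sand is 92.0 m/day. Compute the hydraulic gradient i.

From Q = K·A·i, i = Q / (K·A) = 1700 / (92.00 × 1960) = 0.009428.

0.00943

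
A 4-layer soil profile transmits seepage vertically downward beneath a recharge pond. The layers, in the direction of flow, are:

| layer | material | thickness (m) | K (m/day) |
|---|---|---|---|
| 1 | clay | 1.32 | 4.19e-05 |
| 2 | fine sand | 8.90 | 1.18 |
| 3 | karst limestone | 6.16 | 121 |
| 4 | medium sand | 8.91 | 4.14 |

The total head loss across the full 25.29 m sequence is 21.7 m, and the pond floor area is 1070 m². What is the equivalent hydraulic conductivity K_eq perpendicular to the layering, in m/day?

Flow is perpendicular to layering, so the layers act in series and the equivalent K is the thickness-weighted harmonic mean.
Total thickness L = 1.32 + 8.90 + 6.16 + 8.91 = 25.29 m.
Σ(b_i/K_i) = 1.32/4.19e-05 + 8.90/1.18 + 6.16/121 + 8.91/4.14 = 31513 d.
K_eq = L / Σ(b_i/K_i) = 25.29 / 31513 = 0.0008025 m/day.

0.000803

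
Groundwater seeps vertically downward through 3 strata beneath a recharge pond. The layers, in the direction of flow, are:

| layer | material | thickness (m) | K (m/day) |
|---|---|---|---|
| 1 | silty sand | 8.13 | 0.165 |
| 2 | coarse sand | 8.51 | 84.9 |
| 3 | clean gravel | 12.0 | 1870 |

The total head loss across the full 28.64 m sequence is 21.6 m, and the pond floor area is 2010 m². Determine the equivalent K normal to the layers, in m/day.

Flow is perpendicular to layering, so the layers act in series and the equivalent K is the thickness-weighted harmonic mean.
Total thickness L = 8.13 + 8.51 + 12.0 = 28.64 m.
Σ(b_i/K_i) = 8.13/0.165 + 8.51/84.9 + 12.0/1870 = 49.38 d.
K_eq = L / Σ(b_i/K_i) = 28.64 / 49.38 = 0.5800 m/day.

0.580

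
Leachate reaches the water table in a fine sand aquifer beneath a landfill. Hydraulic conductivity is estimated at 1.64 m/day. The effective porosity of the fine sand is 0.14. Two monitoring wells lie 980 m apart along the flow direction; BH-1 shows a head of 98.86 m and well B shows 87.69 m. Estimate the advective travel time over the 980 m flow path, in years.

20.1

Hydraulic gradient i = (98.86 − 87.69) / 980 = 11.17 / 980 = 0.01140.
Darcy flux q = K · i = 1.640 × 0.01140 = 0.01869 m/day.
Seepage velocity v = q / n_e = 0.01869 / 0.14 = 0.1335 m/day.
Travel time t = L / v = 980 / 0.1335 = 7340 days = 20.10 years.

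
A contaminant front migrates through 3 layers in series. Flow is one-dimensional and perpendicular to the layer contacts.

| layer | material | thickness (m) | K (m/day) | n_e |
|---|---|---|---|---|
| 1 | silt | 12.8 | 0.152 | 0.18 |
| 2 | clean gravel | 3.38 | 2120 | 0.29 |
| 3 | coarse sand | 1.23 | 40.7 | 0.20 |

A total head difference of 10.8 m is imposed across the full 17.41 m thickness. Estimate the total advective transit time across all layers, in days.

27.5

With flow normal to the layers, continuity requires the same specific discharge q through every layer.
Σ(b_i/K_i) = 12.8/0.152 + 3.38/2120 + 1.23/40.7 = 84.24 d.
q = Δh / Σ(b_i/K_i) = 10.8 / 84.24 = 0.1282 m/day.
In each layer the seepage velocity is v_i = q/n_i, so the layer transit time is t_i = b_i·n_i / q:
  layer 1 (silt): t_1 = 12.8 × 0.18 / 0.1282 = 17.97 d
  layer 2 (clean gravel): t_2 = 3.38 × 0.29 / 0.1282 = 7.646 d
  layer 3 (coarse sand): t_3 = 1.23 × 0.20 / 0.1282 = 1.919 d
Total t = Σ t_i = 27.54 days.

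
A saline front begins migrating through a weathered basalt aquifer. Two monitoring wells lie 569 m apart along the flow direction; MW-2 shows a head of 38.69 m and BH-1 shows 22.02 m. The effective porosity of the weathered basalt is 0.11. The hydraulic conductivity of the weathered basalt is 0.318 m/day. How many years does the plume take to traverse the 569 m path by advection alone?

Hydraulic gradient i = (38.69 − 22.02) / 569 = 16.67 / 569 = 0.02930.
Darcy flux q = K · i = 0.3180 × 0.02930 = 0.009316 m/day.
Seepage velocity v = q / n_e = 0.009316 / 0.11 = 0.08469 m/day.
Travel time t = L / v = 569 / 0.08469 = 6718 days = 18.39 years.

18.4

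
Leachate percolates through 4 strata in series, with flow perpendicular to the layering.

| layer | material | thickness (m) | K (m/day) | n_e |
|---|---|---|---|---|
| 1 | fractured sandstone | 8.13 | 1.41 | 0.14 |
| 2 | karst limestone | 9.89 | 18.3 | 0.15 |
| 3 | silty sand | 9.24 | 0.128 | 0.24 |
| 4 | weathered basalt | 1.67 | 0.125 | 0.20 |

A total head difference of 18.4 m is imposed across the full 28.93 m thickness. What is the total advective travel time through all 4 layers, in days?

With flow normal to the layers, continuity requires the same specific discharge q through every layer.
Σ(b_i/K_i) = 8.13/1.41 + 9.89/18.3 + 9.24/0.128 + 1.67/0.125 = 91.85 d.
q = Δh / Σ(b_i/K_i) = 18.4 / 91.85 = 0.2003 m/day.
In each layer the seepage velocity is v_i = q/n_i, so the layer transit time is t_i = b_i·n_i / q:
  layer 1 (fractured sandstone): t_1 = 8.13 × 0.14 / 0.2003 = 5.682 d
  layer 2 (karst limestone): t_2 = 9.89 × 0.15 / 0.2003 = 7.406 d
  layer 3 (silty sand): t_3 = 9.24 × 0.24 / 0.2003 = 11.07 d
  layer 4 (weathered basalt): t_4 = 1.67 × 0.20 / 0.2003 = 1.667 d
Total t = Σ t_i = 25.83 days.

25.8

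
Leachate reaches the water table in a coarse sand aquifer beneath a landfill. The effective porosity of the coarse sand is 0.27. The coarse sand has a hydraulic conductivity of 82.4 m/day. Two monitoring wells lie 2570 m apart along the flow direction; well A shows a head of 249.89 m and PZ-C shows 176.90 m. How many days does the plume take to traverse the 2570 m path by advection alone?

Hydraulic gradient i = (249.89 − 176.90) / 2570 = 72.99 / 2570 = 0.02840.
Darcy flux q = K · i = 82.40 × 0.02840 = 2.340 m/day.
Seepage velocity v = q / n_e = 2.340 / 0.27 = 8.667 m/day.
Travel time t = L / v = 2570 / 8.667 = 296.5 days.

297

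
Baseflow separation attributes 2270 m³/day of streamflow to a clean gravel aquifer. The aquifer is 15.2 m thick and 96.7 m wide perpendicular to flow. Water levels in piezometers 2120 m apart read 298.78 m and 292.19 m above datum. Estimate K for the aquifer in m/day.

Cross-sectional area A = 96.7 × 15.2 = 1470 m².
Hydraulic gradient i = (298.78 − 292.19) / 2120 = 6.59 / 2120 = 0.003108.
From Q = K·A·i, K = Q / (A·i) = 2270 / (1470 × 0.003108) = 496.8 m/day.

497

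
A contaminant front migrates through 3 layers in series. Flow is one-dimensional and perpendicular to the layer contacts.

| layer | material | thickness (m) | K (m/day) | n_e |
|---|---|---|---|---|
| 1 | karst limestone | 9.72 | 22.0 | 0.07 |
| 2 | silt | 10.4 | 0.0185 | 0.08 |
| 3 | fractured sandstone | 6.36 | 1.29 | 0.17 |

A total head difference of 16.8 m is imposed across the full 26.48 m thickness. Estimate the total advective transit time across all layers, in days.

87.6

With flow normal to the layers, continuity requires the same specific discharge q through every layer.
Σ(b_i/K_i) = 9.72/22.0 + 10.4/0.0185 + 6.36/1.29 = 567.5 d.
q = Δh / Σ(b_i/K_i) = 16.8 / 567.5 = 0.02960 m/day.
In each layer the seepage velocity is v_i = q/n_i, so the layer transit time is t_i = b_i·n_i / q:
  layer 1 (karst limestone): t_1 = 9.72 × 0.07 / 0.02960 = 22.99 d
  layer 2 (silt): t_2 = 10.4 × 0.08 / 0.02960 = 28.11 d
  layer 3 (fractured sandstone): t_3 = 6.36 × 0.17 / 0.02960 = 36.52 d
Total t = Σ t_i = 87.62 days.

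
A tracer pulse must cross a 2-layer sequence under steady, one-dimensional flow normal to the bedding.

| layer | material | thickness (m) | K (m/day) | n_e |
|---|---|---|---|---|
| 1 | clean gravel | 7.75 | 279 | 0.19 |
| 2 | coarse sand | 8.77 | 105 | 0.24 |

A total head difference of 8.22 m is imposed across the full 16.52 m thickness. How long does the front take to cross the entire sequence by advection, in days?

0.0484

With flow normal to the layers, continuity requires the same specific discharge q through every layer.
Σ(b_i/K_i) = 7.75/279 + 8.77/105 = 0.1113 d.
q = Δh / Σ(b_i/K_i) = 8.22 / 0.1113 = 73.85 m/day.
In each layer the seepage velocity is v_i = q/n_i, so the layer transit time is t_i = b_i·n_i / q:
  layer 1 (clean gravel): t_1 = 7.75 × 0.19 / 73.85 = 0.01994 d
  layer 2 (coarse sand): t_2 = 8.77 × 0.24 / 73.85 = 0.02850 d
Total t = Σ t_i = 0.04844 days.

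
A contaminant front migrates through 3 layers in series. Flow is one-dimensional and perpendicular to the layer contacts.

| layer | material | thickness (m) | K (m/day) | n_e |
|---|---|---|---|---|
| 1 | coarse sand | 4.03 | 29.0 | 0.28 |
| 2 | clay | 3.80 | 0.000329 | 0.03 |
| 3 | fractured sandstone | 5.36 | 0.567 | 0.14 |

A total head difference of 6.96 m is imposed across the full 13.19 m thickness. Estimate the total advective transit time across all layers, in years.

9.06

With flow normal to the layers, continuity requires the same specific discharge q through every layer.
Σ(b_i/K_i) = 4.03/29.0 + 3.80/0.000329 + 5.36/0.567 = 11560 d.
q = Δh / Σ(b_i/K_i) = 6.96 / 11560 = 0.0006021 m/day.
In each layer the seepage velocity is v_i = q/n_i, so the layer transit time is t_i = b_i·n_i / q:
  layer 1 (coarse sand): t_1 = 4.03 × 0.28 / 0.0006021 = 1874 d
  layer 2 (clay): t_2 = 3.80 × 0.03 / 0.0006021 = 189.3 d
  layer 3 (fractured sandstone): t_3 = 5.36 × 0.14 / 0.0006021 = 1246 d
Total t = Σ t_i = 3310 days = 9.062 years.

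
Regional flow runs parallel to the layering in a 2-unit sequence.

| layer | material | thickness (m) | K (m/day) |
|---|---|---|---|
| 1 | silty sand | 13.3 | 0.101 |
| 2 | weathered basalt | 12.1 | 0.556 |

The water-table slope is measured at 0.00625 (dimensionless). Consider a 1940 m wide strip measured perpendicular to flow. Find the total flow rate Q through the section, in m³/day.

97.9

Flow is parallel to layering, so each bed carries its own Darcy discharge and the transmissivities add.
Σ(K_i·b_i) = 0.101×13.3 + 0.556×12.1 = 8.071 m²/day.
Hydraulic gradient i = 0.00625.
Q = Σ(K_i·b_i) · W · i = 8.071 × 1940 × 0.006250 = 97.86 m³/day.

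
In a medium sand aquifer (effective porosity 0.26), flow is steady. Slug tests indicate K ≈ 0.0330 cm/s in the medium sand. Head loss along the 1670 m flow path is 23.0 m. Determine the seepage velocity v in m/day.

Convert K: 0.0330 cm/s × 864 = 28.51 m/day.
Hydraulic gradient i = Δh / L = 23.0 / 1670 = 0.01377.
Darcy flux q = K · i = 28.51 × 0.01377 = 0.3927 m/day.
Seepage velocity v = q / n_e = 0.3927 / 0.26 = 1.510 m/day.

1.51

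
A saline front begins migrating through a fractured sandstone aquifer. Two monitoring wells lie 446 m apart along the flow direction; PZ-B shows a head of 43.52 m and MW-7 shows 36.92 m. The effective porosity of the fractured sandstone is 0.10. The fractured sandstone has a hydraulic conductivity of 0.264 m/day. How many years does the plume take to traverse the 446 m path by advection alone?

Hydraulic gradient i = (43.52 − 36.92) / 446 = 6.6 / 446 = 0.01480.
Darcy flux q = K · i = 0.2640 × 0.01480 = 0.003907 m/day.
Seepage velocity v = q / n_e = 0.003907 / 0.10 = 0.03907 m/day.
Travel time t = L / v = 446 / 0.03907 = 11416 days = 31.26 years.

31.3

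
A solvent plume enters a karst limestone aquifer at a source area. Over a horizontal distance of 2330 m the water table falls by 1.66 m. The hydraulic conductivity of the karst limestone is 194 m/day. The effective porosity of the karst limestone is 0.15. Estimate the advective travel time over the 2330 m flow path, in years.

6.92

Hydraulic gradient i = Δh / L = 1.66 / 2330 = 0.0007124.
Darcy flux q = K · i = 194.0 × 0.0007124 = 0.1382 m/day.
Seepage velocity v = q / n_e = 0.1382 / 0.15 = 0.9214 m/day.
Travel time t = L / v = 2330 / 0.9214 = 2529 days = 6.923 years.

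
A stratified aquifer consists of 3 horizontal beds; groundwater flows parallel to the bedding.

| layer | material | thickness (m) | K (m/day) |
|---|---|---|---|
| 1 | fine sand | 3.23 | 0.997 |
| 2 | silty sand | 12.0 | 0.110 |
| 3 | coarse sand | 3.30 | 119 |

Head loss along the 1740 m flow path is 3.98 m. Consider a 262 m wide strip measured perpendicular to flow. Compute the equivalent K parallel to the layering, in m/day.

Flow is parallel to layering, so each bed carries its own Darcy discharge and the transmissivities add.
Σ(K_i·b_i) = 0.997×3.23 + 0.110×12.0 + 119×3.30 = 397.2 m²/day.
Total thickness b = 18.53 m, so K_eq = Σ(K_i·b_i)/b = 21.44 m/day.

21.4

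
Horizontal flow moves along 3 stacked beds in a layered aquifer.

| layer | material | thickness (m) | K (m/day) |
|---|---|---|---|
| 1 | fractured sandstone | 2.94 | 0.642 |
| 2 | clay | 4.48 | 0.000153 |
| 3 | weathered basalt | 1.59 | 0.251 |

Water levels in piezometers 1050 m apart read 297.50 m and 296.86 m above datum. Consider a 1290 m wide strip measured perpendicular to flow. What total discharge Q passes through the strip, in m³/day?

1.80

Flow is parallel to layering, so each bed carries its own Darcy discharge and the transmissivities add.
Σ(K_i·b_i) = 0.642×2.94 + 0.000153×4.48 + 0.251×1.59 = 2.287 m²/day.
Hydraulic gradient i = (297.50 − 296.86) / 1050 = 0.64 / 1050 = 0.0006095.
Q = Σ(K_i·b_i) · W · i = 2.287 × 1290 × 0.0006095 = 1.798 m³/day.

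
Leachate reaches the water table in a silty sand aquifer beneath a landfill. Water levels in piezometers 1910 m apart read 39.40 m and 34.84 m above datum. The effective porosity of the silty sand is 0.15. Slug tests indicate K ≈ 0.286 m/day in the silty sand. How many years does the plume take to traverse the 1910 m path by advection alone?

1150

Hydraulic gradient i = (39.40 − 34.84) / 1910 = 4.56 / 1910 = 0.002387.
Darcy flux q = K · i = 0.2860 × 0.002387 = 0.0006828 m/day.
Seepage velocity v = q / n_e = 0.0006828 / 0.15 = 0.004552 m/day.
Travel time t = L / v = 1910 / 0.004552 = 4.196e+05 days = 1149 years.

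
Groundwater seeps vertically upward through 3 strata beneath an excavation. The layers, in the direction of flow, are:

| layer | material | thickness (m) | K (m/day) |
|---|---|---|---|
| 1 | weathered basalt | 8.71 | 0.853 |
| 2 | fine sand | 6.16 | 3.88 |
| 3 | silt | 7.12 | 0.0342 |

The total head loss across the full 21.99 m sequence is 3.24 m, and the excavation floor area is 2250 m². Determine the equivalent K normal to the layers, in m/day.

Flow is perpendicular to layering, so the layers act in series and the equivalent K is the thickness-weighted harmonic mean.
Total thickness L = 8.71 + 6.16 + 7.12 = 21.99 m.
Σ(b_i/K_i) = 8.71/0.853 + 6.16/3.88 + 7.12/0.0342 = 220.0 d.
K_eq = L / Σ(b_i/K_i) = 21.99 / 220.0 = 0.09996 m/day.

0.100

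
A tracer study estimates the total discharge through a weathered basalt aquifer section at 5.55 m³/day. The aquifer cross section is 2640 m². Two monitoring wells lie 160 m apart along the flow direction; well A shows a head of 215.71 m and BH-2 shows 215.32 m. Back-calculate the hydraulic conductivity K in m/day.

Hydraulic gradient i = (215.71 − 215.32) / 160 = 0.39 / 160 = 0.002437.
From Q = K·A·i, K = Q / (A·i) = 5.55 / (2640 × 0.002437) = 0.8625 m/day.

0.862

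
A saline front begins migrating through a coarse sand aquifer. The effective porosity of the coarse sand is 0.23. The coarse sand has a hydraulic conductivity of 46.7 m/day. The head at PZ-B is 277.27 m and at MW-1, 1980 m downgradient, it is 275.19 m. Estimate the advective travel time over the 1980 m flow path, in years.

25.4

Hydraulic gradient i = (277.27 − 275.19) / 1980 = 2.08 / 1980 = 0.001051.
Darcy flux q = K · i = 46.70 × 0.001051 = 0.04906 m/day.
Seepage velocity v = q / n_e = 0.04906 / 0.23 = 0.2133 m/day.
Travel time t = L / v = 1980 / 0.2133 = 9283 days = 25.41 years.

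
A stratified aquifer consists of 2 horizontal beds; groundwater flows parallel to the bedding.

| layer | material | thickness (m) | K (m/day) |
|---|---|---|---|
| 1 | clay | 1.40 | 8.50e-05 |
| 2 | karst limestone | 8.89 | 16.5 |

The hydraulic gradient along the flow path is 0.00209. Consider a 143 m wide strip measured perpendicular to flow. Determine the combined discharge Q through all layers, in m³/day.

Flow is parallel to layering, so each bed carries its own Darcy discharge and the transmissivities add.
Σ(K_i·b_i) = 8.50e-05×1.40 + 16.5×8.89 = 146.7 m²/day.
Hydraulic gradient i = 0.00209.
Q = Σ(K_i·b_i) · W · i = 146.7 × 143 × 0.002090 = 43.84 m³/day.

43.8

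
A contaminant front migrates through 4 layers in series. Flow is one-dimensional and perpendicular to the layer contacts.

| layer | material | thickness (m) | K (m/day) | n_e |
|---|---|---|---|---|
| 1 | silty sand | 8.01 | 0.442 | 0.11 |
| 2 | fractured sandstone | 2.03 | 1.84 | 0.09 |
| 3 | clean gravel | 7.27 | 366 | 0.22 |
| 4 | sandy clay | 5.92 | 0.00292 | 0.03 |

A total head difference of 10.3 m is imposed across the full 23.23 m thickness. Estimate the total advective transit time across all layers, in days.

With flow normal to the layers, continuity requires the same specific discharge q through every layer.
Σ(b_i/K_i) = 8.01/0.442 + 2.03/1.84 + 7.27/366 + 5.92/0.00292 = 2047 d.
q = Δh / Σ(b_i/K_i) = 10.3 / 2047 = 0.005033 m/day.
In each layer the seepage velocity is v_i = q/n_i, so the layer transit time is t_i = b_i·n_i / q:
  layer 1 (silty sand): t_1 = 8.01 × 0.11 / 0.005033 = 175.1 d
  layer 2 (fractured sandstone): t_2 = 2.03 × 0.09 / 0.005033 = 36.30 d
  layer 3 (clean gravel): t_3 = 7.27 × 0.22 / 0.005033 = 317.8 d
  layer 4 (sandy clay): t_4 = 5.92 × 0.03 / 0.005033 = 35.29 d
Total t = Σ t_i = 564.5 days.

564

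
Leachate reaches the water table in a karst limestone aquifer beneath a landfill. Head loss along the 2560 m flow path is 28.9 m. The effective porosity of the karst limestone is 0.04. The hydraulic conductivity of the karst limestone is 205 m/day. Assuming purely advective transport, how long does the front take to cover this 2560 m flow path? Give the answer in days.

44.2

Hydraulic gradient i = Δh / L = 28.9 / 2560 = 0.01129.
Darcy flux q = K · i = 205.0 × 0.01129 = 2.314 m/day.
Seepage velocity v = q / n_e = 2.314 / 0.04 = 57.86 m/day.
Travel time t = L / v = 2560 / 57.86 = 44.25 days.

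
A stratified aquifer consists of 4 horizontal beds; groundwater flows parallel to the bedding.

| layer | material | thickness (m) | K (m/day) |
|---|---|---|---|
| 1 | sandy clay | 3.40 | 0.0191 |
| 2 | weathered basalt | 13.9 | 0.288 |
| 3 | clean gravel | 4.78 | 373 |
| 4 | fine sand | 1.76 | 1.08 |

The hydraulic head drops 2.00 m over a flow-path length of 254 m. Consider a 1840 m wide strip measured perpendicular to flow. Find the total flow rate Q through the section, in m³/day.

25900

Flow is parallel to layering, so each bed carries its own Darcy discharge and the transmissivities add.
Σ(K_i·b_i) = 0.0191×3.40 + 0.288×13.9 + 373×4.78 + 1.08×1.76 = 1789 m²/day.
Hydraulic gradient i = Δh / L = 2.00 / 254 = 0.007874.
Q = Σ(K_i·b_i) · W · i = 1789 × 1840 × 0.007874 = 25918 m³/day.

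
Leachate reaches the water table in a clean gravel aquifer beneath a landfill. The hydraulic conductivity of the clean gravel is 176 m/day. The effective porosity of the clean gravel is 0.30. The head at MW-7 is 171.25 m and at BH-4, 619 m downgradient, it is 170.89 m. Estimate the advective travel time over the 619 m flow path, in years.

Hydraulic gradient i = (171.25 − 170.89) / 619 = 0.36 / 619 = 0.0005816.
Darcy flux q = K · i = 176.0 × 0.0005816 = 0.1024 m/day.
Seepage velocity v = q / n_e = 0.1024 / 0.30 = 0.3412 m/day.
Travel time t = L / v = 619 / 0.3412 = 1814 days = 4.967 years.

4.97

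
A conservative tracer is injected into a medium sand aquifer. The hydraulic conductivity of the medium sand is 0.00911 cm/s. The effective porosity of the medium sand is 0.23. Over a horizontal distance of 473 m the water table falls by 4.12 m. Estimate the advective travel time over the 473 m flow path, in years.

4.34

Convert K: 0.00911 cm/s × 864 = 7.871 m/day.
Hydraulic gradient i = Δh / L = 4.12 / 473 = 0.008710.
Darcy flux q = K · i = 7.871 × 0.008710 = 0.06856 m/day.
Seepage velocity v = q / n_e = 0.06856 / 0.23 = 0.2981 m/day.
Travel time t = L / v = 473 / 0.2981 = 1587 days = 4.344 years.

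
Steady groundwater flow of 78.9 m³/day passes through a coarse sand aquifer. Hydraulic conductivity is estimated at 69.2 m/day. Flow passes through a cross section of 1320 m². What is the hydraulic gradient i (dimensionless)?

0.000864

From Q = K·A·i, i = Q / (K·A) = 78.9 / (69.20 × 1320) = 0.0008638.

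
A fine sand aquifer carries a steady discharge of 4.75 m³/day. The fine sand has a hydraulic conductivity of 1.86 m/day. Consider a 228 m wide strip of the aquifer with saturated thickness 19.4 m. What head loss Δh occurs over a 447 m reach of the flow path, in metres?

0.258

Cross-sectional area A = 228 × 19.4 = 4423 m².
From Q = K·A·i, i = Q / (K·A) = 4.75 / (1.860 × 4423) = 0.0005774.
Head loss Δh = i · L = 0.0005774 × 447 = 0.2581 m.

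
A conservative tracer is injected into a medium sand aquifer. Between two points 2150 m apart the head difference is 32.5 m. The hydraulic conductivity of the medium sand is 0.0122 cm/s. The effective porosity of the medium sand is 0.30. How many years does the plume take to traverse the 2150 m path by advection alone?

Convert K: 0.0122 cm/s × 864 = 10.54 m/day.
Hydraulic gradient i = Δh / L = 32.5 / 2150 = 0.01512.
Darcy flux q = K · i = 10.54 × 0.01512 = 0.1593 m/day.
Seepage velocity v = q / n_e = 0.1593 / 0.30 = 0.5311 m/day.
Travel time t = L / v = 2150 / 0.5311 = 4048 days = 11.08 years.

11.1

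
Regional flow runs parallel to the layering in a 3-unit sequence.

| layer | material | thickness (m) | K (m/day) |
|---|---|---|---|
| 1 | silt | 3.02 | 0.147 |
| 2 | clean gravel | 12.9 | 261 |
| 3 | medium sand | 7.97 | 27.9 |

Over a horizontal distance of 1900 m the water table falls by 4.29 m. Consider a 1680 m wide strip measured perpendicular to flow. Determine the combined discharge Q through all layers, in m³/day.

Flow is parallel to layering, so each bed carries its own Darcy discharge and the transmissivities add.
Σ(K_i·b_i) = 0.147×3.02 + 261×12.9 + 27.9×7.97 = 3590 m²/day.
Hydraulic gradient i = Δh / L = 4.29 / 1900 = 0.002258.
Q = Σ(K_i·b_i) · W · i = 3590 × 1680 × 0.002258 = 13617 m³/day.

13600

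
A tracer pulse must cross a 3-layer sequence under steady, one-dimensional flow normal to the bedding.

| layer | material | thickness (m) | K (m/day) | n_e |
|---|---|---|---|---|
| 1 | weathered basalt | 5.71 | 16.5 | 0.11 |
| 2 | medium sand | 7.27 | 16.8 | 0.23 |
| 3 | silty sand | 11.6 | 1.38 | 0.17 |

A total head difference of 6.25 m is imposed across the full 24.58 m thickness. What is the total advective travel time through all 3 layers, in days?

6.28

With flow normal to the layers, continuity requires the same specific discharge q through every layer.
Σ(b_i/K_i) = 5.71/16.5 + 7.27/16.8 + 11.6/1.38 = 9.185 d.
q = Δh / Σ(b_i/K_i) = 6.25 / 9.185 = 0.6805 m/day.
In each layer the seepage velocity is v_i = q/n_i, so the layer transit time is t_i = b_i·n_i / q:
  layer 1 (weathered basalt): t_1 = 5.71 × 0.11 / 0.6805 = 0.9230 d
  layer 2 (medium sand): t_2 = 7.27 × 0.23 / 0.6805 = 2.457 d
  layer 3 (silty sand): t_3 = 11.6 × 0.17 / 0.6805 = 2.898 d
Total t = Σ t_i = 6.278 days.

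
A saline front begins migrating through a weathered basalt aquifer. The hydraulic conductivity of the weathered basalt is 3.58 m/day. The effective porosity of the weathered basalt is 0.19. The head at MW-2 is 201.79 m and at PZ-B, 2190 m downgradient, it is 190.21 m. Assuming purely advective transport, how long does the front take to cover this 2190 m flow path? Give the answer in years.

60.2

Hydraulic gradient i = (201.79 − 190.21) / 2190 = 11.58 / 2190 = 0.005288.
Darcy flux q = K · i = 3.580 × 0.005288 = 0.01893 m/day.
Seepage velocity v = q / n_e = 0.01893 / 0.19 = 0.09963 m/day.
Travel time t = L / v = 2190 / 0.09963 = 21981 days = 60.18 years.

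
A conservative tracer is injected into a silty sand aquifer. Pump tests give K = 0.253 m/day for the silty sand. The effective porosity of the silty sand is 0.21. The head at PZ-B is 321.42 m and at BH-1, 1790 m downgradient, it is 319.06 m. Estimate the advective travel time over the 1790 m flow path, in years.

3090

Hydraulic gradient i = (321.42 − 319.06) / 1790 = 2.36 / 1790 = 0.001318.
Darcy flux q = K · i = 0.2530 × 0.001318 = 0.0003336 m/day.
Seepage velocity v = q / n_e = 0.0003336 / 0.21 = 0.001588 m/day.
Travel time t = L / v = 1790 / 0.001588 = 1.127e+06 days = 3085 years.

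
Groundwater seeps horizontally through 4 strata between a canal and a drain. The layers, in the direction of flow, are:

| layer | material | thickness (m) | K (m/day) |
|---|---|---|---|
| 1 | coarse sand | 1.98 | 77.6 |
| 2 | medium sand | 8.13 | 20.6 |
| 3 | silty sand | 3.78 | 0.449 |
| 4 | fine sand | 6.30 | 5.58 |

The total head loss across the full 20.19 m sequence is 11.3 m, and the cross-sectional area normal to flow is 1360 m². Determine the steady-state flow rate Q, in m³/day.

1540

Flow is perpendicular to layering, so the layers act in series and the equivalent K is the thickness-weighted harmonic mean.
Total thickness L = 1.98 + 8.13 + 3.78 + 6.30 = 20.19 m.
Σ(b_i/K_i) = 1.98/77.6 + 8.13/20.6 + 3.78/0.449 + 6.30/5.58 = 9.968 d.
K_eq = L / Σ(b_i/K_i) = 20.19 / 9.968 = 2.025 m/day.
Q = K_eq · A · (Δh/L) = 2.025 × 1360 × (11.3/20.19) = 1542 m³/day.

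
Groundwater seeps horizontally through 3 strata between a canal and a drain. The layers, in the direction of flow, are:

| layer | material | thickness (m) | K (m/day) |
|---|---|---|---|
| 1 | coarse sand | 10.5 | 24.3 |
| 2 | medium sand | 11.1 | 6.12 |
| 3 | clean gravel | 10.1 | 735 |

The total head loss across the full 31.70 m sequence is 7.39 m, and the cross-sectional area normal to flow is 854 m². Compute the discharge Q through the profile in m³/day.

2790

Flow is perpendicular to layering, so the layers act in series and the equivalent K is the thickness-weighted harmonic mean.
Total thickness L = 10.5 + 11.1 + 10.1 = 31.70 m.
Σ(b_i/K_i) = 10.5/24.3 + 11.1/6.12 + 10.1/735 = 2.260 d.
K_eq = L / Σ(b_i/K_i) = 31.70 / 2.260 = 14.03 m/day.
Q = K_eq · A · (Δh/L) = 14.03 × 854 × (7.39/31.70) = 2793 m³/day.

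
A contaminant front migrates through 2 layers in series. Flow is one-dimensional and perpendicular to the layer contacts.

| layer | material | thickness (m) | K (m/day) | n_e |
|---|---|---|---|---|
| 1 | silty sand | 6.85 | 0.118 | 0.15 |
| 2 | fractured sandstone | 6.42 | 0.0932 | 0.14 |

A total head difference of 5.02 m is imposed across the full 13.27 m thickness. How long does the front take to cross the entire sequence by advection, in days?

48.7

With flow normal to the layers, continuity requires the same specific discharge q through every layer.
Σ(b_i/K_i) = 6.85/0.118 + 6.42/0.0932 = 126.9 d.
q = Δh / Σ(b_i/K_i) = 5.02 / 126.9 = 0.03955 m/day.
In each layer the seepage velocity is v_i = q/n_i, so the layer transit time is t_i = b_i·n_i / q:
  layer 1 (silty sand): t_1 = 6.85 × 0.15 / 0.03955 = 25.98 d
  layer 2 (fractured sandstone): t_2 = 6.42 × 0.14 / 0.03955 = 22.73 d
Total t = Σ t_i = 48.71 days.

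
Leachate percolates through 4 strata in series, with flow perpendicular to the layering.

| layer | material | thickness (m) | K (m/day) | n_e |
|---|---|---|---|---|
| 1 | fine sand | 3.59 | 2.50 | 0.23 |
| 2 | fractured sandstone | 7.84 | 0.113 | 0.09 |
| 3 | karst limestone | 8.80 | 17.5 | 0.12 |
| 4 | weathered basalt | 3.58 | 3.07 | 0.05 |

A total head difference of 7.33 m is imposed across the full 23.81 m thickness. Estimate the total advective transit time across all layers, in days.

27.4

With flow normal to the layers, continuity requires the same specific discharge q through every layer.
Σ(b_i/K_i) = 3.59/2.50 + 7.84/0.113 + 8.80/17.5 + 3.58/3.07 = 72.49 d.
q = Δh / Σ(b_i/K_i) = 7.33 / 72.49 = 0.1011 m/day.
In each layer the seepage velocity is v_i = q/n_i, so the layer transit time is t_i = b_i·n_i / q:
  layer 1 (fine sand): t_1 = 3.59 × 0.23 / 0.1011 = 8.165 d
  layer 2 (fractured sandstone): t_2 = 7.84 × 0.09 / 0.1011 = 6.978 d
  layer 3 (karst limestone): t_3 = 8.80 × 0.12 / 0.1011 = 10.44 d
  layer 4 (weathered basalt): t_4 = 3.58 × 0.05 / 0.1011 = 1.770 d
Total t = Σ t_i = 27.36 days.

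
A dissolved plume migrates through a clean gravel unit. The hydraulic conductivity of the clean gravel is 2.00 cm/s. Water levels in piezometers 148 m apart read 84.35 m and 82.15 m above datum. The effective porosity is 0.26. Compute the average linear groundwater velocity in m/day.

Convert K: 2.00 cm/s × 864 = 1728 m/day.
Hydraulic gradient i = (84.35 − 82.15) / 148 = 2.2 / 148 = 0.01486.
Darcy flux q = K · i = 1728 × 0.01486 = 25.69 m/day.
Seepage velocity v = q / n_e = 25.69 / 0.26 = 98.79 m/day.

98.8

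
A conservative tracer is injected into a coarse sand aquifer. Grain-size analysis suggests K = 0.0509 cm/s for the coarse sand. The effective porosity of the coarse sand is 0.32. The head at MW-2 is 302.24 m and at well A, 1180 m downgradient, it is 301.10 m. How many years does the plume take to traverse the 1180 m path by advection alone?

Convert K: 0.0509 cm/s × 864 = 43.98 m/day.
Hydraulic gradient i = (302.24 − 301.10) / 1180 = 1.14 / 1180 = 0.0009661.
Darcy flux q = K · i = 43.98 × 0.0009661 = 0.04249 m/day.
Seepage velocity v = q / n_e = 0.04249 / 0.32 = 0.1328 m/day.
Travel time t = L / v = 1180 / 0.1328 = 8887 days = 24.33 years.

24.3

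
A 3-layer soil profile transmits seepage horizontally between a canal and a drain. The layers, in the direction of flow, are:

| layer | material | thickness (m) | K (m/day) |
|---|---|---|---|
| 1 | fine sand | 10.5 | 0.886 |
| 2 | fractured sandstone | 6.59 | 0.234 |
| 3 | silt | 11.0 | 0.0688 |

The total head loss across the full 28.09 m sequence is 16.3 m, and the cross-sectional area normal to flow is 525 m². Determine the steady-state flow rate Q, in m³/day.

42.8

Flow is perpendicular to layering, so the layers act in series and the equivalent K is the thickness-weighted harmonic mean.
Total thickness L = 10.5 + 6.59 + 11.0 = 28.09 m.
Σ(b_i/K_i) = 10.5/0.886 + 6.59/0.234 + 11.0/0.0688 = 199.9 d.
K_eq = L / Σ(b_i/K_i) = 28.09 / 199.9 = 0.1405 m/day.
Q = K_eq · A · (Δh/L) = 0.1405 × 525 × (16.3/28.09) = 42.81 m³/day.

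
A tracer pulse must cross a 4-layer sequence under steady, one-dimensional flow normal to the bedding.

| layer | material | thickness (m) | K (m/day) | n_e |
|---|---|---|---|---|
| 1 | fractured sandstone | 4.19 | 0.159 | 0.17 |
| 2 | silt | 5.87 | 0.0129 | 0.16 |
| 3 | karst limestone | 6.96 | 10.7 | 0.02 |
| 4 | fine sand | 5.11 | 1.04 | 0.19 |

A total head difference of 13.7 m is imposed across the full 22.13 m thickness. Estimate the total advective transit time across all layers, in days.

98.2

With flow normal to the layers, continuity requires the same specific discharge q through every layer.
Σ(b_i/K_i) = 4.19/0.159 + 5.87/0.0129 + 6.96/10.7 + 5.11/1.04 = 487.0 d.
q = Δh / Σ(b_i/K_i) = 13.7 / 487.0 = 0.02813 m/day.
In each layer the seepage velocity is v_i = q/n_i, so the layer transit time is t_i = b_i·n_i / q:
  layer 1 (fractured sandstone): t_1 = 4.19 × 0.17 / 0.02813 = 25.32 d
  layer 2 (silt): t_2 = 5.87 × 0.16 / 0.02813 = 33.38 d
  layer 3 (karst limestone): t_3 = 6.96 × 0.02 / 0.02813 = 4.948 d
  layer 4 (fine sand): t_4 = 5.11 × 0.19 / 0.02813 = 34.51 d
Total t = Σ t_i = 98.16 days.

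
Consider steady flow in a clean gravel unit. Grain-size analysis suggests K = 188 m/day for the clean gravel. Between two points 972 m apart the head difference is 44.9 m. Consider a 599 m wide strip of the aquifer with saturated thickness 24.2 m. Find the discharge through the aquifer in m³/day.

Cross-sectional area A = 599 × 24.2 = 14496 m².
Hydraulic gradient i = Δh / L = 44.9 / 972 = 0.04619.
Darcy's law: Q = K · A · i = 188.0 × 14496 × 0.04619 = 1.259e+05 m³/day.

126000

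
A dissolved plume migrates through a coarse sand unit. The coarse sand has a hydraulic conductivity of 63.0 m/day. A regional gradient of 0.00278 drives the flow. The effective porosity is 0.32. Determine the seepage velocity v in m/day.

Hydraulic gradient i = 0.00278.
Darcy flux q = K · i = 63.00 × 0.002780 = 0.1751 m/day.
Seepage velocity v = q / n_e = 0.1751 / 0.32 = 0.5473 m/day.

0.547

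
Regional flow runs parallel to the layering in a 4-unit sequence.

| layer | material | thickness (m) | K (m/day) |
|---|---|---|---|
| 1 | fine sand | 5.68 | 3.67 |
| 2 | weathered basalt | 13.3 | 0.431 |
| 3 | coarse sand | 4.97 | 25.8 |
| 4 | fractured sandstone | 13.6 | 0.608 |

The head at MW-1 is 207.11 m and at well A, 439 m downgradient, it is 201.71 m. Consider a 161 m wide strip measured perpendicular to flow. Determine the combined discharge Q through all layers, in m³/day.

Flow is parallel to layering, so each bed carries its own Darcy discharge and the transmissivities add.
Σ(K_i·b_i) = 3.67×5.68 + 0.431×13.3 + 25.8×4.97 + 0.608×13.6 = 163.1 m²/day.
Hydraulic gradient i = (207.11 − 201.71) / 439 = 5.4 / 439 = 0.01230.
Q = Σ(K_i·b_i) · W · i = 163.1 × 161 × 0.01230 = 323.0 m³/day.

323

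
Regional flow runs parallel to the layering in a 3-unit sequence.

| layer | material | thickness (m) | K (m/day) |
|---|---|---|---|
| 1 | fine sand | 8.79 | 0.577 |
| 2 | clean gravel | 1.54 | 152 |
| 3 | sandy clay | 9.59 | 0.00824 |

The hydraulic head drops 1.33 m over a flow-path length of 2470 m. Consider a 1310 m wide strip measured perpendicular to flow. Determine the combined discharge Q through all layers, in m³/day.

Flow is parallel to layering, so each bed carries its own Darcy discharge and the transmissivities add.
Σ(K_i·b_i) = 0.577×8.79 + 152×1.54 + 0.00824×9.59 = 239.2 m²/day.
Hydraulic gradient i = Δh / L = 1.33 / 2470 = 0.0005385.
Q = Σ(K_i·b_i) · W · i = 239.2 × 1310 × 0.0005385 = 168.7 m³/day.

169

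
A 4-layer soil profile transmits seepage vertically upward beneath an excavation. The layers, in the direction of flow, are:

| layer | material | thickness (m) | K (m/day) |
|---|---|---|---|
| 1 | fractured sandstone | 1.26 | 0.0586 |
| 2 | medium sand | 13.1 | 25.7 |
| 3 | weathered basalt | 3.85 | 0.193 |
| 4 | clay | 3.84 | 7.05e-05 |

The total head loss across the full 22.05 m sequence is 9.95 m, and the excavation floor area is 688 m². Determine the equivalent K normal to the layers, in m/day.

Flow is perpendicular to layering, so the layers act in series and the equivalent K is the thickness-weighted harmonic mean.
Total thickness L = 1.26 + 13.1 + 3.85 + 3.84 = 22.05 m.
Σ(b_i/K_i) = 1.26/0.0586 + 13.1/25.7 + 3.85/0.193 + 3.84/7.05e-05 = 54510 d.
K_eq = L / Σ(b_i/K_i) = 22.05 / 54510 = 0.0004045 m/day.

0.000405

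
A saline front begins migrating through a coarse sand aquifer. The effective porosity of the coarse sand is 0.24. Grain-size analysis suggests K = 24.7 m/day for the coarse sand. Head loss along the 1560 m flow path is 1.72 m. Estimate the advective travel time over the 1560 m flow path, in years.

Hydraulic gradient i = Δh / L = 1.72 / 1560 = 0.001103.
Darcy flux q = K · i = 24.70 × 0.001103 = 0.02723 m/day.
Seepage velocity v = q / n_e = 0.02723 / 0.24 = 0.1135 m/day.
Travel time t = L / v = 1560 / 0.1135 = 13748 days = 37.64 years.

37.6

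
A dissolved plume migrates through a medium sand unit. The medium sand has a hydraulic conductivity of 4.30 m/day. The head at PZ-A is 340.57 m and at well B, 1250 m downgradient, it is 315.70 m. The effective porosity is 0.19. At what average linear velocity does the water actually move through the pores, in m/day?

Hydraulic gradient i = (340.57 − 315.70) / 1250 = 24.87 / 1250 = 0.01990.
Darcy flux q = K · i = 4.300 × 0.01990 = 0.08555 m/day.
Seepage velocity v = q / n_e = 0.08555 / 0.19 = 0.4503 m/day.

0.450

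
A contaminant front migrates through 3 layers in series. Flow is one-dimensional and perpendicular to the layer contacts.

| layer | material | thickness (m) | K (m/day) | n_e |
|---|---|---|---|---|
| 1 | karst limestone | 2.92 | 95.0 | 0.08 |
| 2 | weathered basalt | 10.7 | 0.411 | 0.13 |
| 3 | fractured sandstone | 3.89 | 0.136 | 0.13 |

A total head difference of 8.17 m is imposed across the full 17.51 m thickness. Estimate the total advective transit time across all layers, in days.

14.3

With flow normal to the layers, continuity requires the same specific discharge q through every layer.
Σ(b_i/K_i) = 2.92/95.0 + 10.7/0.411 + 3.89/0.136 = 54.67 d.
q = Δh / Σ(b_i/K_i) = 8.17 / 54.67 = 0.1494 m/day.
In each layer the seepage velocity is v_i = q/n_i, so the layer transit time is t_i = b_i·n_i / q:
  layer 1 (karst limestone): t_1 = 2.92 × 0.08 / 0.1494 = 1.563 d
  layer 2 (weathered basalt): t_2 = 10.7 × 0.13 / 0.1494 = 9.308 d
  layer 3 (fractured sandstone): t_3 = 3.89 × 0.13 / 0.1494 = 3.384 d
Total t = Σ t_i = 14.25 days.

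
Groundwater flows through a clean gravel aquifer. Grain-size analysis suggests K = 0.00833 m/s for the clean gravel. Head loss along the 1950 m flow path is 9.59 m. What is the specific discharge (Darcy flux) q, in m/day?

Convert K: 0.00833 m/s × 86400 = 719.7 m/day.
Hydraulic gradient i = Δh / L = 9.59 / 1950 = 0.004918.
Specific discharge q = K · i = 719.7 × 0.004918 = 3.540 m/day.

3.54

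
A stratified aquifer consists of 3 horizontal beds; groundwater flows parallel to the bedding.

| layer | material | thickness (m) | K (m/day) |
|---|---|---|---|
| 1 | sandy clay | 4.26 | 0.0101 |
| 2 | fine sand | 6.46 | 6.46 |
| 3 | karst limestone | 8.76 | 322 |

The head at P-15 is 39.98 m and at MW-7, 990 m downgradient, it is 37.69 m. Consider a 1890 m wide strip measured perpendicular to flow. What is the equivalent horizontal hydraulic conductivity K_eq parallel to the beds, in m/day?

147

Flow is parallel to layering, so each bed carries its own Darcy discharge and the transmissivities add.
Σ(K_i·b_i) = 0.0101×4.26 + 6.46×6.46 + 322×8.76 = 2862 m²/day.
Total thickness b = 19.48 m, so K_eq = Σ(K_i·b_i)/b = 146.9 m/day.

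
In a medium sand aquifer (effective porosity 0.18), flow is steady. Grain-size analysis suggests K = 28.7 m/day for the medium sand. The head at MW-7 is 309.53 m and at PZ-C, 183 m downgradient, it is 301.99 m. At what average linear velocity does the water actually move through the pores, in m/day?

6.57

Hydraulic gradient i = (309.53 − 301.99) / 183 = 7.54 / 183 = 0.04120.
Darcy flux q = K · i = 28.70 × 0.04120 = 1.183 m/day.
Seepage velocity v = q / n_e = 1.183 / 0.18 = 6.569 m/day.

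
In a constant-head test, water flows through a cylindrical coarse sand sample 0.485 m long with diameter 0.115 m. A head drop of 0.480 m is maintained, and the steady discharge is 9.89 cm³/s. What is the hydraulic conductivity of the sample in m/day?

Cross-sectional area A = π·(d/2)² = π × (0.115/2)² = 0.01039 m².
Convert discharge: 9.89 cm³/s = 9.890e-06 m³/s.
Darcy's law rearranged: K = Q·L / (A·Δh) = 9.890e-06 × 0.485 / (0.01039 × 0.480) = 0.0009621 m/s = 83.12 m/day.

83.1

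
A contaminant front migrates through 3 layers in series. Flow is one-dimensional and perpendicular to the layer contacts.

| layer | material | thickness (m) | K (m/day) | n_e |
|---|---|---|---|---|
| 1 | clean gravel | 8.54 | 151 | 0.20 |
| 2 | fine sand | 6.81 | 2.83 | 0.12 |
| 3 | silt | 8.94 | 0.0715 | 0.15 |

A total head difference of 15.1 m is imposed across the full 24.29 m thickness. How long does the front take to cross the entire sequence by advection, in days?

With flow normal to the layers, continuity requires the same specific discharge q through every layer.
Σ(b_i/K_i) = 8.54/151 + 6.81/2.83 + 8.94/0.0715 = 127.5 d.
q = Δh / Σ(b_i/K_i) = 15.1 / 127.5 = 0.1184 m/day.
In each layer the seepage velocity is v_i = q/n_i, so the layer transit time is t_i = b_i·n_i / q:
  layer 1 (clean gravel): t_1 = 8.54 × 0.20 / 0.1184 = 14.42 d
  layer 2 (fine sand): t_2 = 6.81 × 0.12 / 0.1184 = 6.900 d
  layer 3 (silt): t_3 = 8.94 × 0.15 / 0.1184 = 11.32 d
Total t = Σ t_i = 32.64 days.

32.6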